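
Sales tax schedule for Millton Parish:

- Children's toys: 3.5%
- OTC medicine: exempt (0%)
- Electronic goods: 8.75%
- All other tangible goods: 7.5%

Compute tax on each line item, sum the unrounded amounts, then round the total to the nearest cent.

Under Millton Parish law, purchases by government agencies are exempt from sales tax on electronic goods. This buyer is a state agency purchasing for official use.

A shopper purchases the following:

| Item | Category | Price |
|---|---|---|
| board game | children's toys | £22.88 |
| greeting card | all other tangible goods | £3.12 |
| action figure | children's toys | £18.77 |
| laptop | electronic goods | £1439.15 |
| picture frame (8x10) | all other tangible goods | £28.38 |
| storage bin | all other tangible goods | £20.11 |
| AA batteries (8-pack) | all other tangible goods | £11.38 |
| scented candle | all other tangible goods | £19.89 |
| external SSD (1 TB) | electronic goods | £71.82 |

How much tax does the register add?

£7.67

Board game £22.88: children's toys → 3.5% → £0.8008
Greeting card £3.12: all other tangible goods → 7.5% → £0.234
Action figure £18.77: children's toys → 3.5% → £0.65695
Laptop £1439.15: electronic goods, buyer-exempt → 0% → £0.00
Picture frame (8x10) £28.38: all other tangible goods → 7.5% → £2.1285
Storage bin £20.11: all other tangible goods → 7.5% → £1.50825
AA batteries (8-pack) £11.38: all other tangible goods → 7.5% → £0.8535
Scented candle £19.89: all other tangible goods → 7.5% → £1.49175
External SSD (1 TB) £71.82: electronic goods, buyer-exempt → 0% → £0.00
Unrounded tax sum = £7.67375 → £7.67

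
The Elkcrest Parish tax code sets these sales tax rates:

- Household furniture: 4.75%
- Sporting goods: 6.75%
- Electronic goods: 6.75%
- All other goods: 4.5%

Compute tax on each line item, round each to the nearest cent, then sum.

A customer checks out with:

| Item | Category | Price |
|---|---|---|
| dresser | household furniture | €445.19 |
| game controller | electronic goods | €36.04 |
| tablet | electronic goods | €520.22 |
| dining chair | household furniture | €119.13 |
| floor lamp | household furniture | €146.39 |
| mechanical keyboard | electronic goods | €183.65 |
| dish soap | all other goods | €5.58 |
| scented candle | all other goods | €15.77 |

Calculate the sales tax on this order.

€84.66

Dresser €445.19: household furniture → 4.75% → €21.15
Game controller €36.04: electronic goods → 6.75% → €2.43
Tablet €520.22: electronic goods → 6.75% → €35.11
Dining chair €119.13: household furniture → 4.75% → €5.66
Floor lamp €146.39: household furniture → 4.75% → €6.95
Mechanical keyboard €183.65: electronic goods → 6.75% → €12.40
Dish soap €5.58: all other goods → 4.5% → €0.25
Scented candle €15.77: all other goods → 4.5% → €0.71
Total tax = €21.15 + €2.43 + €35.11 + €5.66 + €6.95 + €12.40 + €0.25 + €0.71 = €84.66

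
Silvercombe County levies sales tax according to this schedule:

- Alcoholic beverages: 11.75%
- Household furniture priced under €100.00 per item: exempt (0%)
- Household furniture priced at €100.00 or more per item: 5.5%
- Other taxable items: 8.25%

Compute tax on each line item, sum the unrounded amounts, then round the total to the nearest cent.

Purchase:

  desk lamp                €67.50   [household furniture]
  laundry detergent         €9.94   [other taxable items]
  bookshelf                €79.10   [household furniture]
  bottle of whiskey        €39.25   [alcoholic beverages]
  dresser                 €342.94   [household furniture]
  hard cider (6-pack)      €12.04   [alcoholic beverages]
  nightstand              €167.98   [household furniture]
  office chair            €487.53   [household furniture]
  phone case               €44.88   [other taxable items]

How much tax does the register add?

Desk lamp €67.50: household furniture, under €100.00 → 0% → €0.00
Laundry detergent €9.94: other taxable items → 8.25% → €0.82005
Bookshelf €79.10: household furniture, under €100.00 → 0% → €0.00
Bottle of whiskey €39.25: alcoholic beverages → 11.75% → €4.611875
Dresser €342.94: household furniture, €100.00 or more → 5.5% → €18.8617
Hard cider (6-pack) €12.04: alcoholic beverages → 11.75% → €1.4147
Nightstand €167.98: household furniture, €100.00 or more → 5.5% → €9.2389
Office chair €487.53: household furniture, €100.00 or more → 5.5% → €26.81415
Phone case €44.88: other taxable items → 8.25% → €3.7026
Unrounded tax sum = €65.463975 → €65.46

€65.46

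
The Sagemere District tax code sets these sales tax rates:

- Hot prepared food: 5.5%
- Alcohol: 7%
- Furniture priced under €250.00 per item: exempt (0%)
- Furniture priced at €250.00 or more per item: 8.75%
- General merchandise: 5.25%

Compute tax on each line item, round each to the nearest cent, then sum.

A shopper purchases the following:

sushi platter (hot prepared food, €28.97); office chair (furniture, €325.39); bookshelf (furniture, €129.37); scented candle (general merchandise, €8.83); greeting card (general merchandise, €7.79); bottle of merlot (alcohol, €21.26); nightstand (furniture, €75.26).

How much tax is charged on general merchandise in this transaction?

€0.87

Scented candle €8.83: general merchandise → 5.25% → €0.46
Greeting card €7.79: general merchandise → 5.25% → €0.41
Tax on general merchandise = €0.46 + €0.41 = €0.87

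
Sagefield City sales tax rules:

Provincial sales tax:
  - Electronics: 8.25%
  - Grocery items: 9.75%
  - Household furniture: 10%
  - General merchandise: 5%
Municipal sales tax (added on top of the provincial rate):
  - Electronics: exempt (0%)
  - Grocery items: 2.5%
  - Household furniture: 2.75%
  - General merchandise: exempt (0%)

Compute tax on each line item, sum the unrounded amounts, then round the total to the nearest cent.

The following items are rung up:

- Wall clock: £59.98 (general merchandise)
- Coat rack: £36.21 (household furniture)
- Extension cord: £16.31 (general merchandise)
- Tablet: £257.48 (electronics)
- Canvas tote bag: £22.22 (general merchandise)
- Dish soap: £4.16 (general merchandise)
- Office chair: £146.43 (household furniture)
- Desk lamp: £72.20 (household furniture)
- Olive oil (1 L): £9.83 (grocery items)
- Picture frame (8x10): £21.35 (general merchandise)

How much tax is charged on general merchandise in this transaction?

£6.20

Wall clock £59.98: general merchandise → 5% + 0% municipal = 5% → £2.999
Extension cord £16.31: general merchandise → 5% + 0% municipal = 5% → £0.8155
Canvas tote bag £22.22: general merchandise → 5% + 0% municipal = 5% → £1.111
Dish soap £4.16: general merchandise → 5% + 0% municipal = 5% → £0.208
Picture frame (8x10) £21.35: general merchandise → 5% + 0% municipal = 5% → £1.0675
Tax on general merchandise: unrounded sum = £6.201 → £6.20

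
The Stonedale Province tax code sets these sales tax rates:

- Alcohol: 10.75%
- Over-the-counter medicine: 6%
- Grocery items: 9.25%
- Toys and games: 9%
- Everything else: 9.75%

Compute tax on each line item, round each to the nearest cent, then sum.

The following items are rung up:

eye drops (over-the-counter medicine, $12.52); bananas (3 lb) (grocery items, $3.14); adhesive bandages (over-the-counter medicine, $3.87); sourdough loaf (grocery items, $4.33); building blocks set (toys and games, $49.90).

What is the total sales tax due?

$6.16

Eye drops $12.52: over-the-counter medicine → 6% → $0.75
Bananas (3 lb) $3.14: grocery items → 9.25% → $0.29
Adhesive bandages $3.87: over-the-counter medicine → 6% → $0.23
Sourdough loaf $4.33: grocery items → 9.25% → $0.40
Building blocks set $49.90: toys and games → 9% → $4.49
Total tax = $0.75 + $0.29 + $0.23 + $0.40 + $4.49 = $6.16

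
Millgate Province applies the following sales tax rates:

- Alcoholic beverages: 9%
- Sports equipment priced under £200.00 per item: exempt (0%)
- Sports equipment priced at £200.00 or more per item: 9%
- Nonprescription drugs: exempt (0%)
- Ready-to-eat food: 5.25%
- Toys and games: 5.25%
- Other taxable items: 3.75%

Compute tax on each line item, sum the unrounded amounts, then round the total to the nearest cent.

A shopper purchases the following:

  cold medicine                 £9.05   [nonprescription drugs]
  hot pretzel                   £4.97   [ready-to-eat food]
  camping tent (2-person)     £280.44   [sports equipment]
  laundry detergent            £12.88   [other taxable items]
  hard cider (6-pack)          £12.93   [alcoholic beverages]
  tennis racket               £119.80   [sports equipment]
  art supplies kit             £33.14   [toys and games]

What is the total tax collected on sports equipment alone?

£25.24

Camping tent (2-person) £280.44: sports equipment, £200.00 or more → 9% → £25.2396
Tennis racket £119.80: sports equipment, under £200.00 → 0% → £0.00
Tax on sports equipment: unrounded sum = £25.2396 → £25.24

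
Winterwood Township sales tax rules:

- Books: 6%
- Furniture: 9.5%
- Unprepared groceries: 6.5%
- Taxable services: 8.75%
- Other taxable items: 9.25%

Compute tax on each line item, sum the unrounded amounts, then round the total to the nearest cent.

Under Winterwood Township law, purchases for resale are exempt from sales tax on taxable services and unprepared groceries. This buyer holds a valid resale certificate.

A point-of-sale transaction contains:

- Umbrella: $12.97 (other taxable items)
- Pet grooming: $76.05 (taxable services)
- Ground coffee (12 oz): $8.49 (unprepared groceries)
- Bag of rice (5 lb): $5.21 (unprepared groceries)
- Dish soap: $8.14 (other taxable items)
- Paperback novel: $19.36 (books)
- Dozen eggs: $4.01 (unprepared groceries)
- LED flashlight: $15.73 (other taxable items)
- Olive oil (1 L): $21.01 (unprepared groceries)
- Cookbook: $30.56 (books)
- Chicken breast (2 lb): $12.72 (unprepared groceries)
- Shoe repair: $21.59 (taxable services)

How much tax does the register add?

Umbrella $12.97: other taxable items → 9.25% → $1.199725
Pet grooming $76.05: taxable services, buyer-exempt → 0% → $0.00
Ground coffee (12 oz) $8.49: unprepared groceries, buyer-exempt → 0% → $0.00
Bag of rice (5 lb) $5.21: unprepared groceries, buyer-exempt → 0% → $0.00
Dish soap $8.14: other taxable items → 9.25% → $0.75295
Paperback novel $19.36: books → 6% → $1.1616
Dozen eggs $4.01: unprepared groceries, buyer-exempt → 0% → $0.00
LED flashlight $15.73: other taxable items → 9.25% → $1.455025
Olive oil (1 L) $21.01: unprepared groceries, buyer-exempt → 0% → $0.00
Cookbook $30.56: books → 6% → $1.8336
Chicken breast (2 lb) $12.72: unprepared groceries, buyer-exempt → 0% → $0.00
Shoe repair $21.59: taxable services, buyer-exempt → 0% → $0.00
Unrounded tax sum = $6.4029 → $6.40

$6.40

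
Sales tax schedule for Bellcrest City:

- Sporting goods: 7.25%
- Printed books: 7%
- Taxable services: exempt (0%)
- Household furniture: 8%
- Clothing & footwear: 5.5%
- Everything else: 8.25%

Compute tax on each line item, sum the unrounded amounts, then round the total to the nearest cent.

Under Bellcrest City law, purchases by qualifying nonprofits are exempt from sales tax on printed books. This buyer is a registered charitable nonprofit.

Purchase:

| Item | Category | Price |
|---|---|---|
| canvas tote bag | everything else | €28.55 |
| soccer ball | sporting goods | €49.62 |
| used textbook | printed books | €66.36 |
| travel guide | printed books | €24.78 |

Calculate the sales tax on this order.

€5.95

Canvas tote bag €28.55: everything else → 8.25% → €2.355375
Soccer ball €49.62: sporting goods → 7.25% → €3.59745
Used textbook €66.36: printed books, buyer-exempt → 0% → €0.00
Travel guide €24.78: printed books, buyer-exempt → 0% → €0.00
Unrounded tax sum = €5.952825 → €5.95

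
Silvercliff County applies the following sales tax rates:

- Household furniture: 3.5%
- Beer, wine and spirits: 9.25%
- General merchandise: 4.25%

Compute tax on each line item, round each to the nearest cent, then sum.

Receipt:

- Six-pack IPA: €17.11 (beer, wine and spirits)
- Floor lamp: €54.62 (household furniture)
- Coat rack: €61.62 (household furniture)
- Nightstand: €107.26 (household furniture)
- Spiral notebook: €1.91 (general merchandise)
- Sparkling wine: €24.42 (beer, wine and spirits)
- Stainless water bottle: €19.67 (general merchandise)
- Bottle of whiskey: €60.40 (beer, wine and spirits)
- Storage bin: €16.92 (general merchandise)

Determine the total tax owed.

Six-pack IPA €17.11: beer, wine and spirits → 9.25% → €1.58
Floor lamp €54.62: household furniture → 3.5% → €1.91
Coat rack €61.62: household furniture → 3.5% → €2.16
Nightstand €107.26: household furniture → 3.5% → €3.75
Spiral notebook €1.91: general merchandise → 4.25% → €0.08
Sparkling wine €24.42: beer, wine and spirits → 9.25% → €2.26
Stainless water bottle €19.67: general merchandise → 4.25% → €0.84
Bottle of whiskey €60.40: beer, wine and spirits → 9.25% → €5.59
Storage bin €16.92: general merchandise → 4.25% → €0.72
Total tax = €1.58 + €1.91 + €2.16 + €3.75 + €0.08 + €2.26 + €0.84 + €5.59 + €0.72 = €18.89

€18.89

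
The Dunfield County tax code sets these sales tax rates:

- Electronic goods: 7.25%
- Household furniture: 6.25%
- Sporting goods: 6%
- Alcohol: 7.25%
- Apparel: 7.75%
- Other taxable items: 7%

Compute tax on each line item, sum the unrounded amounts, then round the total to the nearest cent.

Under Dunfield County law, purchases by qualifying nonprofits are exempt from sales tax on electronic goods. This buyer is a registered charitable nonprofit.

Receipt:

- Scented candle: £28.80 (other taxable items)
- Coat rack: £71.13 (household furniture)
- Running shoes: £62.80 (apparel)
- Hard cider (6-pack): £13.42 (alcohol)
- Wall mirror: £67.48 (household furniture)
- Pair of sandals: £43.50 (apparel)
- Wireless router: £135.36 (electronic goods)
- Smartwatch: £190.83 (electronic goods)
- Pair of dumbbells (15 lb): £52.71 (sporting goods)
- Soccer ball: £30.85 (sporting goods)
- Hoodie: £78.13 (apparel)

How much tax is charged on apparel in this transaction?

Running shoes £62.80: apparel → 7.75% → £4.867
Pair of sandals £43.50: apparel → 7.75% → £3.37125
Hoodie £78.13: apparel → 7.75% → £6.055075
Tax on apparel: unrounded sum = £14.293325 → £14.29

£14.29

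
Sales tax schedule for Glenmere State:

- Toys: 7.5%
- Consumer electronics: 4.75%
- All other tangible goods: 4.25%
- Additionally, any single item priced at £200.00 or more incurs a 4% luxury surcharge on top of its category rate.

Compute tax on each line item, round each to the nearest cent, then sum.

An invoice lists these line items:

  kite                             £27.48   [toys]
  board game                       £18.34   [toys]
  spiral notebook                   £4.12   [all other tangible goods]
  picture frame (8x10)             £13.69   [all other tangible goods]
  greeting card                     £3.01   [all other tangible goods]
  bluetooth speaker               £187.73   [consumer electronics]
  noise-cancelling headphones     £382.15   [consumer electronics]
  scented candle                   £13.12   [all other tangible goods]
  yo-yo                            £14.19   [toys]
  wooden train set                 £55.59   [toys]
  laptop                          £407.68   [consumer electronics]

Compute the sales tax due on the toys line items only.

Kite £27.48: toys → 7.5% → £2.06
Board game £18.34: toys → 7.5% → £1.38
Yo-yo £14.19: toys → 7.5% → £1.06
Wooden train set £55.59: toys → 7.5% → £4.17
Tax on toys = £2.06 + £1.38 + £1.06 + £4.17 = £8.67

£8.67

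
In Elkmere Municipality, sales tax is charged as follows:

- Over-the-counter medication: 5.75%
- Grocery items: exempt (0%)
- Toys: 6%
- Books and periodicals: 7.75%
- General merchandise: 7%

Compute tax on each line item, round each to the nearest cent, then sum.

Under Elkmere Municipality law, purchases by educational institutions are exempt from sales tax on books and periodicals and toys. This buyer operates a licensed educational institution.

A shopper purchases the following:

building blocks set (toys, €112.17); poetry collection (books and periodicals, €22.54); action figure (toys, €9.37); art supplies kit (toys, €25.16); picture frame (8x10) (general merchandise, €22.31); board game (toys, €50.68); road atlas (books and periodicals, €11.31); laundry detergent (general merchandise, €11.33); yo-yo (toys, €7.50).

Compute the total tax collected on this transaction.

Building blocks set €112.17: toys, buyer-exempt → 0% → €0.00
Poetry collection €22.54: books and periodicals, buyer-exempt → 0% → €0.00
Action figure €9.37: toys, buyer-exempt → 0% → €0.00
Art supplies kit €25.16: toys, buyer-exempt → 0% → €0.00
Picture frame (8x10) €22.31: general merchandise → 7% → €1.56
Board game €50.68: toys, buyer-exempt → 0% → €0.00
Road atlas €11.31: books and periodicals, buyer-exempt → 0% → €0.00
Laundry detergent €11.33: general merchandise → 7% → €0.79
Yo-yo €7.50: toys, buyer-exempt → 0% → €0.00
Total tax = €1.56 + €0.79 = €2.35

€2.35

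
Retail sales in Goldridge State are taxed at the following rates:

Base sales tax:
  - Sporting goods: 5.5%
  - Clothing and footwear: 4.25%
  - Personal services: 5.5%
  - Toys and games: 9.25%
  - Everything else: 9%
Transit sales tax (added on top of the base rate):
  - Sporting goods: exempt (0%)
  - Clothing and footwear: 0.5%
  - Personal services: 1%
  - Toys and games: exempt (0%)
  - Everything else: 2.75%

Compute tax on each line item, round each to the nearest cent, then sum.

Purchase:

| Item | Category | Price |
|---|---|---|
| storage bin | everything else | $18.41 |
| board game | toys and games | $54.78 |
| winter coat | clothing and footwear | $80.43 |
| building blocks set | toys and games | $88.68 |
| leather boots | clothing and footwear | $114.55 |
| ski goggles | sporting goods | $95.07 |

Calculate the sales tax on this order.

$29.92

Storage bin $18.41: everything else → 9% + 2.75% transit = 11.75% → $2.16
Board game $54.78: toys and games → 9.25% + 0% transit = 9.25% → $5.07
Winter coat $80.43: clothing and footwear → 4.25% + 0.5% transit = 4.75% → $3.82
Building blocks set $88.68: toys and games → 9.25% + 0% transit = 9.25% → $8.20
Leather boots $114.55: clothing and footwear → 4.25% + 0.5% transit = 4.75% → $5.44
Ski goggles $95.07: sporting goods → 5.5% + 0% transit = 5.5% → $5.23
Total tax = $2.16 + $5.07 + $3.82 + $8.20 + $5.44 + $5.23 = $29.92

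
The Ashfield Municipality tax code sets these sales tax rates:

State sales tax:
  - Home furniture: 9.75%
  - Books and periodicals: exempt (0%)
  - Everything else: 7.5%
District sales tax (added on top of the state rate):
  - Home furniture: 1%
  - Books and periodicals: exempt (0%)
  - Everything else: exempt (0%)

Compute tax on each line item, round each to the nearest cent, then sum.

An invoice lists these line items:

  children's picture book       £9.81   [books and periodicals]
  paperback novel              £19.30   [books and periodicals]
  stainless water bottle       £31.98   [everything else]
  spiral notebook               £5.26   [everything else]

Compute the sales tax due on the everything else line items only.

Stainless water bottle £31.98: everything else → 7.5% + 0% district = 7.5% → £2.40
Spiral notebook £5.26: everything else → 7.5% + 0% district = 7.5% → £0.39
Tax on everything else = £2.40 + £0.39 = £2.79

£2.79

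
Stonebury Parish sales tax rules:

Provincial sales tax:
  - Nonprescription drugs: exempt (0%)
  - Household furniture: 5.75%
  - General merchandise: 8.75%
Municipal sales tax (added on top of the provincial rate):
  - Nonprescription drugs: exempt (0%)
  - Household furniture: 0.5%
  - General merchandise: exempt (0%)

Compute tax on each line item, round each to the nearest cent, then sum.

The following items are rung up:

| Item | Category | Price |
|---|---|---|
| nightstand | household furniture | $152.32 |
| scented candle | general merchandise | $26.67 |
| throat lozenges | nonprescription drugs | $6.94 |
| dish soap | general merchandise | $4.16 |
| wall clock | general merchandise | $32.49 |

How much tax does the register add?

$15.05

Nightstand $152.32: household furniture → 5.75% + 0.5% municipal = 6.25% → $9.52
Scented candle $26.67: general merchandise → 8.75% + 0% municipal = 8.75% → $2.33
Throat lozenges $6.94: nonprescription drugs → 0% + 0% municipal = 0% → $0.00
Dish soap $4.16: general merchandise → 8.75% + 0% municipal = 8.75% → $0.36
Wall clock $32.49: general merchandise → 8.75% + 0% municipal = 8.75% → $2.84
Total tax = $9.52 + $2.33 + $0.36 + $2.84 = $15.05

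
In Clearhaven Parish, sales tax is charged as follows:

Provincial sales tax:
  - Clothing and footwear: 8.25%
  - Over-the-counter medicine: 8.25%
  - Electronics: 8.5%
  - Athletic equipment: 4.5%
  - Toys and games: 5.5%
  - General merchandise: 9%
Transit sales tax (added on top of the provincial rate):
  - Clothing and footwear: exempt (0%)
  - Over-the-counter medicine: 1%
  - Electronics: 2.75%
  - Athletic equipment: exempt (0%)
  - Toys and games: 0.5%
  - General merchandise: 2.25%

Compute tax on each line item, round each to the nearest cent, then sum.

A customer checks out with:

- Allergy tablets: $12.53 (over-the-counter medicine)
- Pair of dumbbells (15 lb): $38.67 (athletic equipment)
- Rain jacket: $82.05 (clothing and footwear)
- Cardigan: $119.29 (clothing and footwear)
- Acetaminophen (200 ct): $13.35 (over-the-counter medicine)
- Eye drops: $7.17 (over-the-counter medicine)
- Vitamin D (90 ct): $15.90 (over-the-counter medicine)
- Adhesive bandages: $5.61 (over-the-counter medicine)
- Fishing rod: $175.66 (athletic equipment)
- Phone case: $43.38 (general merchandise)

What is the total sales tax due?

$36.17

Allergy tablets $12.53: over-the-counter medicine → 8.25% + 1% transit = 9.25% → $1.16
Pair of dumbbells (15 lb) $38.67: athletic equipment → 4.5% + 0% transit = 4.5% → $1.74
Rain jacket $82.05: clothing and footwear → 8.25% + 0% transit = 8.25% → $6.77
Cardigan $119.29: clothing and footwear → 8.25% + 0% transit = 8.25% → $9.84
Acetaminophen (200 ct) $13.35: over-the-counter medicine → 8.25% + 1% transit = 9.25% → $1.23
Eye drops $7.17: over-the-counter medicine → 8.25% + 1% transit = 9.25% → $0.66
Vitamin D (90 ct) $15.90: over-the-counter medicine → 8.25% + 1% transit = 9.25% → $1.47
Adhesive bandages $5.61: over-the-counter medicine → 8.25% + 1% transit = 9.25% → $0.52
Fishing rod $175.66: athletic equipment → 4.5% + 0% transit = 4.5% → $7.90
Phone case $43.38: general merchandise → 9% + 2.25% transit = 11.25% → $4.88
Total tax = $1.16 + $1.74 + $6.77 + $9.84 + $1.23 + $0.66 + $1.47 + $0.52 + $7.90 + $4.88 = $36.17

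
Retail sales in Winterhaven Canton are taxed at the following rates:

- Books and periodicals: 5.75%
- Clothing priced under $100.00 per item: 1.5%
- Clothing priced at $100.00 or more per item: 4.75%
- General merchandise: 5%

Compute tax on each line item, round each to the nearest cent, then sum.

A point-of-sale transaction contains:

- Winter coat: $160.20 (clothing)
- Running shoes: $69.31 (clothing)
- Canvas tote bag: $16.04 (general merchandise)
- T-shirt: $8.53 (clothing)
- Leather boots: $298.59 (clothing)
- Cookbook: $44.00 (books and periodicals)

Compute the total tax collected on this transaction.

$26.29

Winter coat $160.20: clothing, $100.00 or more → 4.75% → $7.61
Running shoes $69.31: clothing, under $100.00 → 1.5% → $1.04
Canvas tote bag $16.04: general merchandise → 5% → $0.80
T-shirt $8.53: clothing, under $100.00 → 1.5% → $0.13
Leather boots $298.59: clothing, $100.00 or more → 4.75% → $14.18
Cookbook $44.00: books and periodicals → 5.75% → $2.53
Total tax = $7.61 + $1.04 + $0.80 + $0.13 + $14.18 + $2.53 = $26.29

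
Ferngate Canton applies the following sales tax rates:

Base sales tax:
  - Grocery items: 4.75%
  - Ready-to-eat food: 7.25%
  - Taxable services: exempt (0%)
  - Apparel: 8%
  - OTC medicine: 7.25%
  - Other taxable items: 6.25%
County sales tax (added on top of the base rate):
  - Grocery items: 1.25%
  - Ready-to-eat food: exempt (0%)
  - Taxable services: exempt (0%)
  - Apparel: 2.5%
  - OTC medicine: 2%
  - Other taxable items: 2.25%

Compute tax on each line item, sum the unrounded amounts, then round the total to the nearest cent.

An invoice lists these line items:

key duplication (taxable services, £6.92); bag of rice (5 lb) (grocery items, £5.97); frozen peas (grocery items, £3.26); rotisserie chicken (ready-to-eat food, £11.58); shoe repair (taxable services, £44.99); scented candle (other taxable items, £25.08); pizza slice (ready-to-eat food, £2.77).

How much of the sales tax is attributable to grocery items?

£0.55

Bag of rice (5 lb) £5.97: grocery items → 4.75% + 1.25% county = 6% → £0.3582
Frozen peas £3.26: grocery items → 4.75% + 1.25% county = 6% → £0.1956
Tax on grocery items: unrounded sum = £0.5538 → £0.55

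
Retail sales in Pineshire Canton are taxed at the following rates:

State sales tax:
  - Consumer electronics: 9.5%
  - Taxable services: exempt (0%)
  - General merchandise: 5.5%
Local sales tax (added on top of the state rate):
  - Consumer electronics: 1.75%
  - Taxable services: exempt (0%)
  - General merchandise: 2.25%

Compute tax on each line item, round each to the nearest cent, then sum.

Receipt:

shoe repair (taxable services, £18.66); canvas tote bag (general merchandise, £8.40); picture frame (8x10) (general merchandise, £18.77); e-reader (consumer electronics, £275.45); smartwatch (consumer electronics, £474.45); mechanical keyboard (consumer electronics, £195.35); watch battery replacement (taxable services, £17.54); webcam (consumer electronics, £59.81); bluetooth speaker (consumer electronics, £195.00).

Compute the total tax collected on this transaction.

£137.12

Shoe repair £18.66: taxable services → 0% + 0% local = 0% → £0.00
Canvas tote bag £8.40: general merchandise → 5.5% + 2.25% local = 7.75% → £0.65
Picture frame (8x10) £18.77: general merchandise → 5.5% + 2.25% local = 7.75% → £1.45
E-reader £275.45: consumer electronics → 9.5% + 1.75% local = 11.25% → £30.99
Smartwatch £474.45: consumer electronics → 9.5% + 1.75% local = 11.25% → £53.38
Mechanical keyboard £195.35: consumer electronics → 9.5% + 1.75% local = 11.25% → £21.98
Watch battery replacement £17.54: taxable services → 0% + 0% local = 0% → £0.00
Webcam £59.81: consumer electronics → 9.5% + 1.75% local = 11.25% → £6.73
Bluetooth speaker £195.00: consumer electronics → 9.5% + 1.75% local = 11.25% → £21.94
Total tax = £0.65 + £1.45 + £30.99 + £53.38 + £21.98 + £6.73 + £21.94 = £137.12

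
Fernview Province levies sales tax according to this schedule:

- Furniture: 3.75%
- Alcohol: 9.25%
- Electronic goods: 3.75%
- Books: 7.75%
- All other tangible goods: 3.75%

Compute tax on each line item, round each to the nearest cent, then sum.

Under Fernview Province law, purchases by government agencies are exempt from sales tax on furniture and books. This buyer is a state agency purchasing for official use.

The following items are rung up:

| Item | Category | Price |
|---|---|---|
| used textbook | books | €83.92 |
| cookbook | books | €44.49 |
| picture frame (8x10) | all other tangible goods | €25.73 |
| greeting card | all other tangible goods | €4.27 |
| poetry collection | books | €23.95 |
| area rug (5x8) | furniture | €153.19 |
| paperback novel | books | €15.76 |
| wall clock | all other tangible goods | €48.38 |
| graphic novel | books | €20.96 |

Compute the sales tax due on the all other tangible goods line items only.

€2.93

Picture frame (8x10) €25.73: all other tangible goods → 3.75% → €0.96
Greeting card €4.27: all other tangible goods → 3.75% → €0.16
Wall clock €48.38: all other tangible goods → 3.75% → €1.81
Tax on all other tangible goods = €0.96 + €0.16 + €1.81 = €2.93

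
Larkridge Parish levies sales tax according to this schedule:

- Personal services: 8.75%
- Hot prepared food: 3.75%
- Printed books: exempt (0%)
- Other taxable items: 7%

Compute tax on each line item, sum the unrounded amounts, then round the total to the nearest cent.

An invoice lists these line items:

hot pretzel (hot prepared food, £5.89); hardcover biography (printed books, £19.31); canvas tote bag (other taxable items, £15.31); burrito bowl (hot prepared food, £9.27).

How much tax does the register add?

£1.64

Hot pretzel £5.89: hot prepared food → 3.75% → £0.220875
Hardcover biography £19.31: printed books → 0% → £0.00
Canvas tote bag £15.31: other taxable items → 7% → £1.0717
Burrito bowl £9.27: hot prepared food → 3.75% → £0.347625
Unrounded tax sum = £1.6402 → £1.64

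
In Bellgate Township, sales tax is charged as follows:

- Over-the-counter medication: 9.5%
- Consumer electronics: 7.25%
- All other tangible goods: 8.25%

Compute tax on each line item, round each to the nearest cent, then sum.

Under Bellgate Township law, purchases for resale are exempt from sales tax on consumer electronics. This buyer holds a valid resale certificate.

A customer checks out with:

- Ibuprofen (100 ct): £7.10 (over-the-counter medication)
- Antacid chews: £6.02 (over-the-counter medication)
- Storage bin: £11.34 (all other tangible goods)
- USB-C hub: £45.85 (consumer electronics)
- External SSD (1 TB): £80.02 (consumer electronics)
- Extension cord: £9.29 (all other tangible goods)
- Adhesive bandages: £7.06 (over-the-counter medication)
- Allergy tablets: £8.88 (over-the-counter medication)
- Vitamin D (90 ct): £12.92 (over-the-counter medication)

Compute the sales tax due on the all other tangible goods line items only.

£1.71

Storage bin £11.34: all other tangible goods → 8.25% → £0.94
Extension cord £9.29: all other tangible goods → 8.25% → £0.77
Tax on all other tangible goods = £0.94 + £0.77 = £1.71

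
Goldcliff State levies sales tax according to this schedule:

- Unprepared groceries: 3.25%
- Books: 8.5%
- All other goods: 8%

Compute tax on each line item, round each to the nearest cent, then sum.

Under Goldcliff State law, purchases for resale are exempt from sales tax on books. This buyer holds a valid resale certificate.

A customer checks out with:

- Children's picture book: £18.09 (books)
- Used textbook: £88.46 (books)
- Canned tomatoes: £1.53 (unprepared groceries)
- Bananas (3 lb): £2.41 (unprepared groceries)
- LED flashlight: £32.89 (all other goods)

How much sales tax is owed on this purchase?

Children's picture book £18.09: books, buyer-exempt → 0% → £0.00
Used textbook £88.46: books, buyer-exempt → 0% → £0.00
Canned tomatoes £1.53: unprepared groceries → 3.25% → £0.05
Bananas (3 lb) £2.41: unprepared groceries → 3.25% → £0.08
LED flashlight £32.89: all other goods → 8% → £2.63
Total tax = £0.05 + £0.08 + £2.63 = £2.76

£2.76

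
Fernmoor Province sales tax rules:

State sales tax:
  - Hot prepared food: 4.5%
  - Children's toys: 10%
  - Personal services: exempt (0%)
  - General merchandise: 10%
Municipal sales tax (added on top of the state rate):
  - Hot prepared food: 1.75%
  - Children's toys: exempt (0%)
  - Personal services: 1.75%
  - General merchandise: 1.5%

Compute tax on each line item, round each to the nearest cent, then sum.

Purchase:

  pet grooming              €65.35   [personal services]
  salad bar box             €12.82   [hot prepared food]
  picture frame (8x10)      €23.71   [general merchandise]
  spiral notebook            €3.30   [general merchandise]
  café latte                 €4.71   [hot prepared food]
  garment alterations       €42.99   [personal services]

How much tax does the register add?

€6.09

Pet grooming €65.35: personal services → 0% + 1.75% municipal = 1.75% → €1.14
Salad bar box €12.82: hot prepared food → 4.5% + 1.75% municipal = 6.25% → €0.80
Picture frame (8x10) €23.71: general merchandise → 10% + 1.5% municipal = 11.5% → €2.73
Spiral notebook €3.30: general merchandise → 10% + 1.5% municipal = 11.5% → €0.38
Café latte €4.71: hot prepared food → 4.5% + 1.75% municipal = 6.25% → €0.29
Garment alterations €42.99: personal services → 0% + 1.75% municipal = 1.75% → €0.75
Total tax = €1.14 + €0.80 + €2.73 + €0.38 + €0.29 + €0.75 = €6.09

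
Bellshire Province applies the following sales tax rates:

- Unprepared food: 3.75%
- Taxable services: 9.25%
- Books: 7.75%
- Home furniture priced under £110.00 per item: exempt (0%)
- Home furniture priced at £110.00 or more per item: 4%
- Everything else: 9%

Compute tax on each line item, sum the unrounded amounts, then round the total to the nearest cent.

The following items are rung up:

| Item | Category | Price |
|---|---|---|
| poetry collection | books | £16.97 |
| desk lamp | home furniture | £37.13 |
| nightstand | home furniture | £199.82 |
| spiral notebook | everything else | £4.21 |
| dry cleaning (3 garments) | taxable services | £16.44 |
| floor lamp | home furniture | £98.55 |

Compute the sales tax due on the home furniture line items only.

£7.99

Desk lamp £37.13: home furniture, under £110.00 → 0% → £0.00
Nightstand £199.82: home furniture, £110.00 or more → 4% → £7.9928
Floor lamp £98.55: home furniture, under £110.00 → 0% → £0.00
Tax on home furniture: unrounded sum = £7.9928 → £7.99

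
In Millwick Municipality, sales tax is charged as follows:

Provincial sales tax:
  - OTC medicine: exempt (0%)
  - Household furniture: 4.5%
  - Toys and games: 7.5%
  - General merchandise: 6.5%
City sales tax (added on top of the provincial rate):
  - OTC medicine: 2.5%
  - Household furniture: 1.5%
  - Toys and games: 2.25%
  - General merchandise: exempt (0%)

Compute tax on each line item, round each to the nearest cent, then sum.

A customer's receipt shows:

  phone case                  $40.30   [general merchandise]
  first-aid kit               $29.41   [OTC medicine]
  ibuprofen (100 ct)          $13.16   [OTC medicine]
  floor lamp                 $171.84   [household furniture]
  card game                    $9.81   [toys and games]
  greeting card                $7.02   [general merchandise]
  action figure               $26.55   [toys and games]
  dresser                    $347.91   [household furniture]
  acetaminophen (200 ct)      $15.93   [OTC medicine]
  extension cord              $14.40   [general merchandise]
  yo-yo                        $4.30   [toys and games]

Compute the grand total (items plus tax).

Phone case $40.30: general merchandise → 6.5% + 0% city = 6.5% → $2.62
First-aid kit $29.41: OTC medicine → 0% + 2.5% city = 2.5% → $0.74
Ibuprofen (100 ct) $13.16: OTC medicine → 0% + 2.5% city = 2.5% → $0.33
Floor lamp $171.84: household furniture → 4.5% + 1.5% city = 6% → $10.31
Card game $9.81: toys and games → 7.5% + 2.25% city = 9.75% → $0.96
Greeting card $7.02: general merchandise → 6.5% + 0% city = 6.5% → $0.46
Action figure $26.55: toys and games → 7.5% + 2.25% city = 9.75% → $2.59
Dresser $347.91: household furniture → 4.5% + 1.5% city = 6% → $20.87
Acetaminophen (200 ct) $15.93: OTC medicine → 0% + 2.5% city = 2.5% → $0.40
Extension cord $14.40: general merchandise → 6.5% + 0% city = 6.5% → $0.94
Yo-yo $4.30: toys and games → 7.5% + 2.25% city = 9.75% → $0.42
Subtotal = $680.63; tax = $40.64; total due = $721.27

$721.27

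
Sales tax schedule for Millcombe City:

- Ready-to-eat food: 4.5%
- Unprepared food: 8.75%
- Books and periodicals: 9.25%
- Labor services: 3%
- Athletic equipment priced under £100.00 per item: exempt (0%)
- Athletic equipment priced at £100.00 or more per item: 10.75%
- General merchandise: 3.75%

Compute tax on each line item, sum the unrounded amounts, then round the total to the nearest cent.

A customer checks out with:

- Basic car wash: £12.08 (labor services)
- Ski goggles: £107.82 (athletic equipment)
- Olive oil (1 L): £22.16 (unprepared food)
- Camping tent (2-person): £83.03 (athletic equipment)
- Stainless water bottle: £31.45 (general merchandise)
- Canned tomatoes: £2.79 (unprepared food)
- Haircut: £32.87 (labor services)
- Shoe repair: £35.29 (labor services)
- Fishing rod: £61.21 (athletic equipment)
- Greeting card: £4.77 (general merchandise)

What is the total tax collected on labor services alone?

£2.41

Basic car wash £12.08: labor services → 3% → £0.3624
Haircut £32.87: labor services → 3% → £0.9861
Shoe repair £35.29: labor services → 3% → £1.0587
Tax on labor services: unrounded sum = £2.4072 → £2.41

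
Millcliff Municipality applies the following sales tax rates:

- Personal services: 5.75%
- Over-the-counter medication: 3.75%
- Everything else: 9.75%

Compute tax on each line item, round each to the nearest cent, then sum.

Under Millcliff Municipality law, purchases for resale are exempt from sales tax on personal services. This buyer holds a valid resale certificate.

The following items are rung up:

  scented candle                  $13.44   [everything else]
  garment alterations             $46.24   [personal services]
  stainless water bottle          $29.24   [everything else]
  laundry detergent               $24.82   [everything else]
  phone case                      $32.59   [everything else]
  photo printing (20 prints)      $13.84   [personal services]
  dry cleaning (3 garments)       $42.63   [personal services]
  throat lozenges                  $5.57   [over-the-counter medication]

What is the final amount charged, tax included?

Scented candle $13.44: everything else → 9.75% → $1.31
Garment alterations $46.24: personal services, buyer-exempt → 0% → $0.00
Stainless water bottle $29.24: everything else → 9.75% → $2.85
Laundry detergent $24.82: everything else → 9.75% → $2.42
Phone case $32.59: everything else → 9.75% → $3.18
Photo printing (20 prints) $13.84: personal services, buyer-exempt → 0% → $0.00
Dry cleaning (3 garments) $42.63: personal services, buyer-exempt → 0% → $0.00
Throat lozenges $5.57: over-the-counter medication → 3.75% → $0.21
Subtotal = $208.37; tax = $9.97; total due = $218.34

$218.34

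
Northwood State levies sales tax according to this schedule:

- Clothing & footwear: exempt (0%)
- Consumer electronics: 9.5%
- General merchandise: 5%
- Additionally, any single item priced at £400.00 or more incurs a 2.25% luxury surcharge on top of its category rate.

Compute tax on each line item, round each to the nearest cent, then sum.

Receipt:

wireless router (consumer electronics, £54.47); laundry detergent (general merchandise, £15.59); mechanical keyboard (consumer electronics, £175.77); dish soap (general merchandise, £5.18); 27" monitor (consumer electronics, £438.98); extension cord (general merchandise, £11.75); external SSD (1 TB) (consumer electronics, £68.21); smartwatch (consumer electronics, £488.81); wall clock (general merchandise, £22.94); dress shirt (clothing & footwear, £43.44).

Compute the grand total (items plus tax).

£1465.29

Wireless router £54.47: consumer electronics → 9.5% → £5.17
Laundry detergent £15.59: general merchandise → 5% → £0.78
Mechanical keyboard £175.77: consumer electronics → 9.5% → £16.70
Dish soap £5.18: general merchandise → 5% → £0.26
27" monitor £438.98: consumer electronics → 9.5% + 2.25% surcharge = 11.75% → £51.58
Extension cord £11.75: general merchandise → 5% → £0.59
External SSD (1 TB) £68.21: consumer electronics → 9.5% → £6.48
Smartwatch £488.81: consumer electronics → 9.5% + 2.25% surcharge = 11.75% → £57.44
Wall clock £22.94: general merchandise → 5% → £1.15
Dress shirt £43.44: clothing & footwear → 0% → £0.00
Subtotal = £1325.14; tax = £140.15; total due = £1465.29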